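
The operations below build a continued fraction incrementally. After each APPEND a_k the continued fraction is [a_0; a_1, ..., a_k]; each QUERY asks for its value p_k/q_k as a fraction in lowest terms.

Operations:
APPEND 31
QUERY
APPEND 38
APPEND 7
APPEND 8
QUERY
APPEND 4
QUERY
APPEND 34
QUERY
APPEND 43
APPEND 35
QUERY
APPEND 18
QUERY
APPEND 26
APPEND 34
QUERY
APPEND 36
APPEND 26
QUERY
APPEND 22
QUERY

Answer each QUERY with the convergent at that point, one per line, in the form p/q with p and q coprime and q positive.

31/1
67451/2174
278088/8963
9522443/306916
14350532238/462529201
258719323421/8338731969
229454519323677/7395503785399
215174151982756133/6935236055489133
4742098447369228482/152841648626595685

APPEND 31: p_0 = 31·1 + 0 = 31, q_0 = 31·0 + 1 = 1 → 31/1
APPEND 38: p_1 = 38·31 + 1 = 1179, q_1 = 38·1 + 0 = 38 → 1179/38
APPEND 7: p_2 = 7·1179 + 31 = 8284, q_2 = 7·38 + 1 = 267 → 8284/267
APPEND 8: p_3 = 8·8284 + 1179 = 67451, q_3 = 8·267 + 38 = 2174 → 67451/2174
APPEND 4: p_4 = 4·67451 + 8284 = 278088, q_4 = 4·2174 + 267 = 8963 → 278088/8963
APPEND 34: p_5 = 34·278088 + 67451 = 9522443, q_5 = 34·8963 + 2174 = 306916 → 9522443/306916
APPEND 43: p_6 = 43·9522443 + 278088 = 409743137, q_6 = 43·306916 + 8963 = 13206351 → 409743137/13206351
APPEND 35: p_7 = 35·409743137 + 9522443 = 14350532238, q_7 = 35·13206351 + 306916 = 462529201 → 14350532238/462529201
APPEND 18: p_8 = 18·14350532238 + 409743137 = 258719323421, q_8 = 18·462529201 + 13206351 = 8338731969 → 258719323421/8338731969
APPEND 26: p_9 = 26·258719323421 + 14350532238 = 6741052941184, q_9 = 26·8338731969 + 462529201 = 217269560395 → 6741052941184/217269560395
APPEND 34: p_10 = 34·6741052941184 + 258719323421 = 229454519323677, q_10 = 34·217269560395 + 8338731969 = 7395503785399 → 229454519323677/7395503785399
APPEND 36: p_11 = 36·229454519323677 + 6741052941184 = 8267103748593556, q_11 = 36·7395503785399 + 217269560395 = 266455405834759 → 8267103748593556/266455405834759
APPEND 26: p_12 = 26·8267103748593556 + 229454519323677 = 215174151982756133, q_12 = 26·266455405834759 + 7395503785399 = 6935236055489133 → 215174151982756133/6935236055489133
APPEND 22: p_13 = 22·215174151982756133 + 8267103748593556 = 4742098447369228482, q_13 = 22·6935236055489133 + 266455405834759 = 152841648626595685 → 4742098447369228482/152841648626595685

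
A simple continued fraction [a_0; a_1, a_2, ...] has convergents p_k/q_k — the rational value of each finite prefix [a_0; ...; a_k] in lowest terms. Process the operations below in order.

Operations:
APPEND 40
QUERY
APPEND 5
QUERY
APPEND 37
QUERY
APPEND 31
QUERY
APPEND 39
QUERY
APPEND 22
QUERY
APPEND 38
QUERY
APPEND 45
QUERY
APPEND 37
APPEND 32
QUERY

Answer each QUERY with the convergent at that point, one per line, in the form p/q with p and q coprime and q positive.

40/1
201/5
7477/186
231988/5771
9055009/225255
199442186/4961381
7587858077/188757733
341653055651/8499059366
405101682404899/10077425596166

APPEND 40: p_0 = 40·1 + 0 = 40, q_0 = 40·0 + 1 = 1 → 40/1
APPEND 5: p_1 = 5·40 + 1 = 201, q_1 = 5·1 + 0 = 5 → 201/5
APPEND 37: p_2 = 37·201 + 40 = 7477, q_2 = 37·5 + 1 = 186 → 7477/186
APPEND 31: p_3 = 31·7477 + 201 = 231988, q_3 = 31·186 + 5 = 5771 → 231988/5771
APPEND 39: p_4 = 39·231988 + 7477 = 9055009, q_4 = 39·5771 + 186 = 225255 → 9055009/225255
APPEND 22: p_5 = 22·9055009 + 231988 = 199442186, q_5 = 22·225255 + 5771 = 4961381 → 199442186/4961381
APPEND 38: p_6 = 38·199442186 + 9055009 = 7587858077, q_6 = 38·4961381 + 225255 = 188757733 → 7587858077/188757733
APPEND 45: p_7 = 45·7587858077 + 199442186 = 341653055651, q_7 = 45·188757733 + 4961381 = 8499059366 → 341653055651/8499059366
APPEND 37: p_8 = 37·341653055651 + 7587858077 = 12648750917164, q_8 = 37·8499059366 + 188757733 = 314653954275 → 12648750917164/314653954275
APPEND 32: p_9 = 32·12648750917164 + 341653055651 = 405101682404899, q_9 = 32·314653954275 + 8499059366 = 10077425596166 → 405101682404899/10077425596166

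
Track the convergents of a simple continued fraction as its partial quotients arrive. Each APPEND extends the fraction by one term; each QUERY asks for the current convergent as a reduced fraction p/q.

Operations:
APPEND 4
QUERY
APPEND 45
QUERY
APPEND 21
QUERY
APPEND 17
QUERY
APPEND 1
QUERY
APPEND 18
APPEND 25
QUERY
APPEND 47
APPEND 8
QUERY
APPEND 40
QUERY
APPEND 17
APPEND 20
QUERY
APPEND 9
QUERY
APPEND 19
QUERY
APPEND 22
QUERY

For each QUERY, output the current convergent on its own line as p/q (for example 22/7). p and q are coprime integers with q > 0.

APPEND 4: p_0 = 4·1 + 0 = 4, q_0 = 4·0 + 1 = 1 → 4/1
APPEND 45: p_1 = 45·4 + 1 = 181, q_1 = 45·1 + 0 = 45 → 181/45
APPEND 21: p_2 = 21·181 + 4 = 3805, q_2 = 21·45 + 1 = 946 → 3805/946
APPEND 17: p_3 = 17·3805 + 181 = 64866, q_3 = 17·946 + 45 = 16127 → 64866/16127
APPEND 1: p_4 = 1·64866 + 3805 = 68671, q_4 = 1·16127 + 946 = 17073 → 68671/17073
APPEND 18: p_5 = 18·68671 + 64866 = 1300944, q_5 = 18·17073 + 16127 = 323441 → 1300944/323441
APPEND 25: p_6 = 25·1300944 + 68671 = 32592271, q_6 = 25·323441 + 17073 = 8103098 → 32592271/8103098
APPEND 47: p_7 = 47·32592271 + 1300944 = 1533137681, q_7 = 47·8103098 + 323441 = 381169047 → 1533137681/381169047
APPEND 8: p_8 = 8·1533137681 + 32592271 = 12297693719, q_8 = 8·381169047 + 8103098 = 3057455474 → 12297693719/3057455474
APPEND 40: p_9 = 40·12297693719 + 1533137681 = 493440886441, q_9 = 40·3057455474 + 381169047 = 122679388007 → 493440886441/122679388007
APPEND 17: p_10 = 17·493440886441 + 12297693719 = 8400792763216, q_10 = 17·122679388007 + 3057455474 = 2088607051593 → 8400792763216/2088607051593
APPEND 20: p_11 = 20·8400792763216 + 493440886441 = 168509296150761, q_11 = 20·2088607051593 + 122679388007 = 41894820419867 → 168509296150761/41894820419867
APPEND 9: p_12 = 9·168509296150761 + 8400792763216 = 1524984458120065, q_12 = 9·41894820419867 + 2088607051593 = 379141990830396 → 1524984458120065/379141990830396
APPEND 19: p_13 = 19·1524984458120065 + 168509296150761 = 29143214000431996, q_13 = 19·379141990830396 + 41894820419867 = 7245592646197391 → 29143214000431996/7245592646197391
APPEND 22: p_14 = 22·29143214000431996 + 1524984458120065 = 642675692467623977, q_14 = 22·7245592646197391 + 379141990830396 = 159782180207172998 → 642675692467623977/159782180207172998

4/1
181/45
3805/946
64866/16127
68671/17073
32592271/8103098
12297693719/3057455474
493440886441/122679388007
168509296150761/41894820419867
1524984458120065/379141990830396
29143214000431996/7245592646197391
642675692467623977/159782180207172998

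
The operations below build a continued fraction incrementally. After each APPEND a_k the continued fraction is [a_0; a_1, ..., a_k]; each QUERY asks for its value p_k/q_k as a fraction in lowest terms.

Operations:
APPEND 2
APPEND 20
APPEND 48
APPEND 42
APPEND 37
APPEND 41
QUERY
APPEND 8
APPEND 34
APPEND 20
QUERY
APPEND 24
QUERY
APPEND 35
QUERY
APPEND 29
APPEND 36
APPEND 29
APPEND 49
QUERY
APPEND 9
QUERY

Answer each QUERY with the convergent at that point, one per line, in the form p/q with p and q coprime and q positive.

APPEND 2: p_0 = 2·1 + 0 = 2, q_0 = 2·0 + 1 = 1 → 2/1
APPEND 20: p_1 = 20·2 + 1 = 41, q_1 = 20·1 + 0 = 20 → 41/20
APPEND 48: p_2 = 48·41 + 2 = 1970, q_2 = 48·20 + 1 = 961 → 1970/961
APPEND 42: p_3 = 42·1970 + 41 = 82781, q_3 = 42·961 + 20 = 40382 → 82781/40382
APPEND 37: p_4 = 37·82781 + 1970 = 3064867, q_4 = 37·40382 + 961 = 1495095 → 3064867/1495095
APPEND 41: p_5 = 41·3064867 + 82781 = 125742328, q_5 = 41·1495095 + 40382 = 61339277 → 125742328/61339277
APPEND 8: p_6 = 8·125742328 + 3064867 = 1009003491, q_6 = 8·61339277 + 1495095 = 492209311 → 1009003491/492209311
APPEND 34: p_7 = 34·1009003491 + 125742328 = 34431861022, q_7 = 34·492209311 + 61339277 = 16796455851 → 34431861022/16796455851
APPEND 20: p_8 = 20·34431861022 + 1009003491 = 689646223931, q_8 = 20·16796455851 + 492209311 = 336421326331 → 689646223931/336421326331
APPEND 24: p_9 = 24·689646223931 + 34431861022 = 16585941235366, q_9 = 24·336421326331 + 16796455851 = 8090908287795 → 16585941235366/8090908287795
APPEND 35: p_10 = 35·16585941235366 + 689646223931 = 581197589461741, q_10 = 35·8090908287795 + 336421326331 = 283518211399156 → 581197589461741/283518211399156
APPEND 29: p_11 = 29·581197589461741 + 16585941235366 = 16871316035625855, q_11 = 29·283518211399156 + 8090908287795 = 8230119038863319 → 16871316035625855/8230119038863319
APPEND 36: p_12 = 36·16871316035625855 + 581197589461741 = 607948574871992521, q_12 = 36·8230119038863319 + 283518211399156 = 296567803610478640 → 607948574871992521/296567803610478640
APPEND 29: p_13 = 29·607948574871992521 + 16871316035625855 = 17647379987323408964, q_13 = 29·296567803610478640 + 8230119038863319 = 8608696423742743879 → 17647379987323408964/8608696423742743879
APPEND 49: p_14 = 49·17647379987323408964 + 607948574871992521 = 865329567953719031757, q_14 = 49·8608696423742743879 + 296567803610478640 = 422122692567004928711 → 865329567953719031757/422122692567004928711
APPEND 9: p_15 = 9·865329567953719031757 + 17647379987323408964 = 7805613491570794694777, q_15 = 9·422122692567004928711 + 8608696423742743879 = 3807712929526787102278 → 7805613491570794694777/3807712929526787102278

125742328/61339277
689646223931/336421326331
16585941235366/8090908287795
581197589461741/283518211399156
865329567953719031757/422122692567004928711
7805613491570794694777/3807712929526787102278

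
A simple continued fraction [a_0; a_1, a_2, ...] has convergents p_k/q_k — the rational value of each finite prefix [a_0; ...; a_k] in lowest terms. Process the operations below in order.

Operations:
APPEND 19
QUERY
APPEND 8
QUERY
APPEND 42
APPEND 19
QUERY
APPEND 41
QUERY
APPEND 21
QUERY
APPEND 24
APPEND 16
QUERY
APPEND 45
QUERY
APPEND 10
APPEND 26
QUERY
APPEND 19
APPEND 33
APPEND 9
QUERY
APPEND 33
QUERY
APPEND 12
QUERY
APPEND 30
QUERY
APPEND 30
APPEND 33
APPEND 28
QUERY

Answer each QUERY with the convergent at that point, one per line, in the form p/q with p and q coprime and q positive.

APPEND 19: p_0 = 19·1 + 0 = 19, q_0 = 19·0 + 1 = 1 → 19/1
APPEND 8: p_1 = 8·19 + 1 = 153, q_1 = 8·1 + 0 = 8 → 153/8
APPEND 42: p_2 = 42·153 + 19 = 6445, q_2 = 42·8 + 1 = 337 → 6445/337
APPEND 19: p_3 = 19·6445 + 153 = 122608, q_3 = 19·337 + 8 = 6411 → 122608/6411
APPEND 41: p_4 = 41·122608 + 6445 = 5033373, q_4 = 41·6411 + 337 = 263188 → 5033373/263188
APPEND 21: p_5 = 21·5033373 + 122608 = 105823441, q_5 = 21·263188 + 6411 = 5533359 → 105823441/5533359
APPEND 24: p_6 = 24·105823441 + 5033373 = 2544795957, q_6 = 24·5533359 + 263188 = 133063804 → 2544795957/133063804
APPEND 16: p_7 = 16·2544795957 + 105823441 = 40822558753, q_7 = 16·133063804 + 5533359 = 2134554223 → 40822558753/2134554223
APPEND 45: p_8 = 45·40822558753 + 2544795957 = 1839559939842, q_8 = 45·2134554223 + 133063804 = 96188003839 → 1839559939842/96188003839
APPEND 10: p_9 = 10·1839559939842 + 40822558753 = 18436421957173, q_9 = 10·96188003839 + 2134554223 = 964014592613 → 18436421957173/964014592613
APPEND 26: p_10 = 26·18436421957173 + 1839559939842 = 481186530826340, q_10 = 26·964014592613 + 96188003839 = 25160567411777 → 481186530826340/25160567411777
APPEND 19: p_11 = 19·481186530826340 + 18436421957173 = 9160980507657633, q_11 = 19·25160567411777 + 964014592613 = 479014795416376 → 9160980507657633/479014795416376
APPEND 33: p_12 = 33·9160980507657633 + 481186530826340 = 302793543283528229, q_12 = 33·479014795416376 + 25160567411777 = 15832648816152185 → 302793543283528229/15832648816152185
APPEND 9: p_13 = 9·302793543283528229 + 9160980507657633 = 2734302870059411694, q_13 = 9·15832648816152185 + 479014795416376 = 142972854140786041 → 2734302870059411694/142972854140786041
APPEND 33: p_14 = 33·2734302870059411694 + 302793543283528229 = 90534788255244114131, q_14 = 33·142972854140786041 + 15832648816152185 = 4733936835462091538 → 90534788255244114131/4733936835462091538
APPEND 12: p_15 = 12·90534788255244114131 + 2734302870059411694 = 1089151761932988781266, q_15 = 12·4733936835462091538 + 142972854140786041 = 56950214879685884497 → 1089151761932988781266/56950214879685884497
APPEND 30: p_16 = 30·1089151761932988781266 + 90534788255244114131 = 32765087646244907552111, q_16 = 30·56950214879685884497 + 4733936835462091538 = 1713240383226038626448 → 32765087646244907552111/1713240383226038626448
APPEND 30: p_17 = 30·32765087646244907552111 + 1089151761932988781266 = 984041781149280215344596, q_17 = 30·1713240383226038626448 + 56950214879685884497 = 51454161711660844677937 → 984041781149280215344596/51454161711660844677937
APPEND 33: p_18 = 33·984041781149280215344596 + 32765087646244907552111 = 32506143865572492013923779, q_18 = 33·51454161711660844677937 + 1713240383226038626448 = 1699700576868033912998369 → 32506143865572492013923779/1699700576868033912998369
APPEND 28: p_19 = 28·32506143865572492013923779 + 984041781149280215344596 = 911156070017179056605210408, q_19 = 28·1699700576868033912998369 + 51454161711660844677937 = 47643070314016610408632269 → 911156070017179056605210408/47643070314016610408632269

19/1
153/8
122608/6411
5033373/263188
105823441/5533359
40822558753/2134554223
1839559939842/96188003839
481186530826340/25160567411777
2734302870059411694/142972854140786041
90534788255244114131/4733936835462091538
1089151761932988781266/56950214879685884497
32765087646244907552111/1713240383226038626448
911156070017179056605210408/47643070314016610408632269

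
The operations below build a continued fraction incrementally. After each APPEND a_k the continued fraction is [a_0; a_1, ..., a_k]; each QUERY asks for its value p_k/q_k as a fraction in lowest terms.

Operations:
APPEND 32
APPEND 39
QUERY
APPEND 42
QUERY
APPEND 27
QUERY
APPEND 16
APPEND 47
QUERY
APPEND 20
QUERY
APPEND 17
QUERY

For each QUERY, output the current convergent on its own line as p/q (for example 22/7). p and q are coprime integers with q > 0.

APPEND 32: p_0 = 32·1 + 0 = 32, q_0 = 32·0 + 1 = 1 → 32/1
APPEND 39: p_1 = 39·32 + 1 = 1249, q_1 = 39·1 + 0 = 39 → 1249/39
APPEND 42: p_2 = 42·1249 + 32 = 52490, q_2 = 42·39 + 1 = 1639 → 52490/1639
APPEND 27: p_3 = 27·52490 + 1249 = 1418479, q_3 = 27·1639 + 39 = 44292 → 1418479/44292
APPEND 16: p_4 = 16·1418479 + 52490 = 22748154, q_4 = 16·44292 + 1639 = 710311 → 22748154/710311
APPEND 47: p_5 = 47·22748154 + 1418479 = 1070581717, q_5 = 47·710311 + 44292 = 33428909 → 1070581717/33428909
APPEND 20: p_6 = 20·1070581717 + 22748154 = 21434382494, q_6 = 20·33428909 + 710311 = 669288491 → 21434382494/669288491
APPEND 17: p_7 = 17·21434382494 + 1070581717 = 365455084115, q_7 = 17·669288491 + 33428909 = 11411333256 → 365455084115/11411333256

1249/39
52490/1639
1418479/44292
1070581717/33428909
21434382494/669288491
365455084115/11411333256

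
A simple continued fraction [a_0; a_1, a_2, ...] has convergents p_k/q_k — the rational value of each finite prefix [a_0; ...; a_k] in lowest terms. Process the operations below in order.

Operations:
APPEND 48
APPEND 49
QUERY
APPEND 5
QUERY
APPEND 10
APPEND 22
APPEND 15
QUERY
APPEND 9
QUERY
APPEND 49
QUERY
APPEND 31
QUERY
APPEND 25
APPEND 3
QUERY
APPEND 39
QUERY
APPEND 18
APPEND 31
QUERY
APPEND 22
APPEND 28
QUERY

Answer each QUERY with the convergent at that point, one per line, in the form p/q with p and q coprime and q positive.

2353/49
11813/246
40057068/834169
363176051/7562965
17835683567/371419454
553269366628/11521566039
42101978914429/876753277326
1655826747511998/34481788386143
926912313205554181/19302499059451043
572740612783982580681/11927045290119674731

APPEND 48: p_0 = 48·1 + 0 = 48, q_0 = 48·0 + 1 = 1 → 48/1
APPEND 49: p_1 = 49·48 + 1 = 2353, q_1 = 49·1 + 0 = 49 → 2353/49
APPEND 5: p_2 = 5·2353 + 48 = 11813, q_2 = 5·49 + 1 = 246 → 11813/246
APPEND 10: p_3 = 10·11813 + 2353 = 120483, q_3 = 10·246 + 49 = 2509 → 120483/2509
APPEND 22: p_4 = 22·120483 + 11813 = 2662439, q_4 = 22·2509 + 246 = 55444 → 2662439/55444
APPEND 15: p_5 = 15·2662439 + 120483 = 40057068, q_5 = 15·55444 + 2509 = 834169 → 40057068/834169
APPEND 9: p_6 = 9·40057068 + 2662439 = 363176051, q_6 = 9·834169 + 55444 = 7562965 → 363176051/7562965
APPEND 49: p_7 = 49·363176051 + 40057068 = 17835683567, q_7 = 49·7562965 + 834169 = 371419454 → 17835683567/371419454
APPEND 31: p_8 = 31·17835683567 + 363176051 = 553269366628, q_8 = 31·371419454 + 7562965 = 11521566039 → 553269366628/11521566039
APPEND 25: p_9 = 25·553269366628 + 17835683567 = 13849569849267, q_9 = 25·11521566039 + 371419454 = 288410570429 → 13849569849267/288410570429
APPEND 3: p_10 = 3·13849569849267 + 553269366628 = 42101978914429, q_10 = 3·288410570429 + 11521566039 = 876753277326 → 42101978914429/876753277326
APPEND 39: p_11 = 39·42101978914429 + 13849569849267 = 1655826747511998, q_11 = 39·876753277326 + 288410570429 = 34481788386143 → 1655826747511998/34481788386143
APPEND 18: p_12 = 18·1655826747511998 + 42101978914429 = 29846983434130393, q_12 = 18·34481788386143 + 876753277326 = 621548944227900 → 29846983434130393/621548944227900
APPEND 31: p_13 = 31·29846983434130393 + 1655826747511998 = 926912313205554181, q_13 = 31·621548944227900 + 34481788386143 = 19302499059451043 → 926912313205554181/19302499059451043
APPEND 22: p_14 = 22·926912313205554181 + 29846983434130393 = 20421917873956322375, q_14 = 22·19302499059451043 + 621548944227900 = 425276528252150846 → 20421917873956322375/425276528252150846
APPEND 28: p_15 = 28·20421917873956322375 + 926912313205554181 = 572740612783982580681, q_15 = 28·425276528252150846 + 19302499059451043 = 11927045290119674731 → 572740612783982580681/11927045290119674731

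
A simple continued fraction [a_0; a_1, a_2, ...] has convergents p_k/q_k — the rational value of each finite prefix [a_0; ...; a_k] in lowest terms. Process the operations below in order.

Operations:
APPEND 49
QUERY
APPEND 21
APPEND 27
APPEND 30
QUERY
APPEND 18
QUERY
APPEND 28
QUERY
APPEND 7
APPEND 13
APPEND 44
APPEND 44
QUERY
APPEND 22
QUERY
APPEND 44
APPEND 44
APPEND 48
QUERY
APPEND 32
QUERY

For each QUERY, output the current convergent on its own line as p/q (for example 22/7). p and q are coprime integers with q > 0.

APPEND 49: p_0 = 49·1 + 0 = 49, q_0 = 49·0 + 1 = 1 → 49/1
APPEND 21: p_1 = 21·49 + 1 = 1030, q_1 = 21·1 + 0 = 21 → 1030/21
APPEND 27: p_2 = 27·1030 + 49 = 27859, q_2 = 27·21 + 1 = 568 → 27859/568
APPEND 30: p_3 = 30·27859 + 1030 = 836800, q_3 = 30·568 + 21 = 17061 → 836800/17061
APPEND 18: p_4 = 18·836800 + 27859 = 15090259, q_4 = 18·17061 + 568 = 307666 → 15090259/307666
APPEND 28: p_5 = 28·15090259 + 836800 = 423364052, q_5 = 28·307666 + 17061 = 8631709 → 423364052/8631709
APPEND 7: p_6 = 7·423364052 + 15090259 = 2978638623, q_6 = 7·8631709 + 307666 = 60729629 → 2978638623/60729629
APPEND 13: p_7 = 13·2978638623 + 423364052 = 39145666151, q_7 = 13·60729629 + 8631709 = 798116886 → 39145666151/798116886
APPEND 44: p_8 = 44·39145666151 + 2978638623 = 1725387949267, q_8 = 44·798116886 + 60729629 = 35177872613 → 1725387949267/35177872613
APPEND 44: p_9 = 44·1725387949267 + 39145666151 = 75956215433899, q_9 = 44·35177872613 + 798116886 = 1548624511858 → 75956215433899/1548624511858
APPEND 22: p_10 = 22·75956215433899 + 1725387949267 = 1672762127495045, q_10 = 22·1548624511858 + 35177872613 = 34104917133489 → 1672762127495045/34104917133489
APPEND 44: p_11 = 44·1672762127495045 + 75956215433899 = 73677489825215879, q_11 = 44·34104917133489 + 1548624511858 = 1502164978385374 → 73677489825215879/1502164978385374
APPEND 44: p_12 = 44·73677489825215879 + 1672762127495045 = 3243482314436993721, q_12 = 44·1502164978385374 + 34104917133489 = 66129363966089945 → 3243482314436993721/66129363966089945
APPEND 48: p_13 = 48·3243482314436993721 + 73677489825215879 = 155760828582800914487, q_13 = 48·66129363966089945 + 1502164978385374 = 3175711635350702734 → 155760828582800914487/3175711635350702734
APPEND 32: p_14 = 32·155760828582800914487 + 3243482314436993721 = 4987589996964066257305, q_14 = 32·3175711635350702734 + 66129363966089945 = 101688901695188577433 → 4987589996964066257305/101688901695188577433

49/1
836800/17061
15090259/307666
423364052/8631709
75956215433899/1548624511858
1672762127495045/34104917133489
155760828582800914487/3175711635350702734
4987589996964066257305/101688901695188577433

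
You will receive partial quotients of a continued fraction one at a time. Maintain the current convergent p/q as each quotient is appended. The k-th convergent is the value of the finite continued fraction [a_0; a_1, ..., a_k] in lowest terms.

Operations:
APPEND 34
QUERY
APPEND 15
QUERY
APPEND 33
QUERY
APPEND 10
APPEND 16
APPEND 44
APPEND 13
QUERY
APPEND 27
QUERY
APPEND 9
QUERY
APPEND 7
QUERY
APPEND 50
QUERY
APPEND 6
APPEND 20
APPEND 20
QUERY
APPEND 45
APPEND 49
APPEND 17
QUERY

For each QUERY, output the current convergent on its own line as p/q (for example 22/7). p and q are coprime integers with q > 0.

34/1
511/15
16897/496
1565687042/45959683
42393777707/1244440640
383109686405/11245925443
2724161582542/79965918741
136591188813505/4009541862493
332462612856162472/9759214891823159
12496803127153455180314/366835194282320369455

APPEND 34: p_0 = 34·1 + 0 = 34, q_0 = 34·0 + 1 = 1 → 34/1
APPEND 15: p_1 = 15·34 + 1 = 511, q_1 = 15·1 + 0 = 15 → 511/15
APPEND 33: p_2 = 33·511 + 34 = 16897, q_2 = 33·15 + 1 = 496 → 16897/496
APPEND 10: p_3 = 10·16897 + 511 = 169481, q_3 = 10·496 + 15 = 4975 → 169481/4975
APPEND 16: p_4 = 16·169481 + 16897 = 2728593, q_4 = 16·4975 + 496 = 80096 → 2728593/80096
APPEND 44: p_5 = 44·2728593 + 169481 = 120227573, q_5 = 44·80096 + 4975 = 3529199 → 120227573/3529199
APPEND 13: p_6 = 13·120227573 + 2728593 = 1565687042, q_6 = 13·3529199 + 80096 = 45959683 → 1565687042/45959683
APPEND 27: p_7 = 27·1565687042 + 120227573 = 42393777707, q_7 = 27·45959683 + 3529199 = 1244440640 → 42393777707/1244440640
APPEND 9: p_8 = 9·42393777707 + 1565687042 = 383109686405, q_8 = 9·1244440640 + 45959683 = 11245925443 → 383109686405/11245925443
APPEND 7: p_9 = 7·383109686405 + 42393777707 = 2724161582542, q_9 = 7·11245925443 + 1244440640 = 79965918741 → 2724161582542/79965918741
APPEND 50: p_10 = 50·2724161582542 + 383109686405 = 136591188813505, q_10 = 50·79965918741 + 11245925443 = 4009541862493 → 136591188813505/4009541862493
APPEND 6: p_11 = 6·136591188813505 + 2724161582542 = 822271294463572, q_11 = 6·4009541862493 + 79965918741 = 24137217093699 → 822271294463572/24137217093699
APPEND 20: p_12 = 20·822271294463572 + 136591188813505 = 16582017078084945, q_12 = 20·24137217093699 + 4009541862493 = 486753883736473 → 16582017078084945/486753883736473
APPEND 20: p_13 = 20·16582017078084945 + 822271294463572 = 332462612856162472, q_13 = 20·486753883736473 + 24137217093699 = 9759214891823159 → 332462612856162472/9759214891823159
APPEND 45: p_14 = 45·332462612856162472 + 16582017078084945 = 14977399595605396185, q_14 = 45·9759214891823159 + 486753883736473 = 439651424015778628 → 14977399595605396185/439651424015778628
APPEND 49: p_15 = 49·14977399595605396185 + 332462612856162472 = 734225042797520575537, q_15 = 49·439651424015778628 + 9759214891823159 = 21552678991664975931 → 734225042797520575537/21552678991664975931
APPEND 17: p_16 = 17·734225042797520575537 + 14977399595605396185 = 12496803127153455180314, q_16 = 17·21552678991664975931 + 439651424015778628 = 366835194282320369455 → 12496803127153455180314/366835194282320369455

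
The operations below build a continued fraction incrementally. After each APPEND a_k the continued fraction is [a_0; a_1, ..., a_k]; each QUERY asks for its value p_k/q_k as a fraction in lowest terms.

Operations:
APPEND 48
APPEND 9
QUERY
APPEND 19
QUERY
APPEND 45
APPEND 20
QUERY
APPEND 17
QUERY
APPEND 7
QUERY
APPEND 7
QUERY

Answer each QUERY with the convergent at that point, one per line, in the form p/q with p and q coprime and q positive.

APPEND 48: p_0 = 48·1 + 0 = 48, q_0 = 48·0 + 1 = 1 → 48/1
APPEND 9: p_1 = 9·48 + 1 = 433, q_1 = 9·1 + 0 = 9 → 433/9
APPEND 19: p_2 = 19·433 + 48 = 8275, q_2 = 19·9 + 1 = 172 → 8275/172
APPEND 45: p_3 = 45·8275 + 433 = 372808, q_3 = 45·172 + 9 = 7749 → 372808/7749
APPEND 20: p_4 = 20·372808 + 8275 = 7464435, q_4 = 20·7749 + 172 = 155152 → 7464435/155152
APPEND 17: p_5 = 17·7464435 + 372808 = 127268203, q_5 = 17·155152 + 7749 = 2645333 → 127268203/2645333
APPEND 7: p_6 = 7·127268203 + 7464435 = 898341856, q_6 = 7·2645333 + 155152 = 18672483 → 898341856/18672483
APPEND 7: p_7 = 7·898341856 + 127268203 = 6415661195, q_7 = 7·18672483 + 2645333 = 133352714 → 6415661195/133352714

433/9
8275/172
7464435/155152
127268203/2645333
898341856/18672483
6415661195/133352714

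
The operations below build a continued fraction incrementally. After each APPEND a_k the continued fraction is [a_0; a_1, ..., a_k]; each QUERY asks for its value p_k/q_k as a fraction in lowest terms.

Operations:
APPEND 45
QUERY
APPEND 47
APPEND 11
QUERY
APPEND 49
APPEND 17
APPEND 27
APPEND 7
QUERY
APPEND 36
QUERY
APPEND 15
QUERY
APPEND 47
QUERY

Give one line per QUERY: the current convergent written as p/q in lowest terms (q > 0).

APPEND 45: p_0 = 45·1 + 0 = 45, q_0 = 45·0 + 1 = 1 → 45/1
APPEND 47: p_1 = 47·45 + 1 = 2116, q_1 = 47·1 + 0 = 47 → 2116/47
APPEND 11: p_2 = 11·2116 + 45 = 23321, q_2 = 11·47 + 1 = 518 → 23321/518
APPEND 49: p_3 = 49·23321 + 2116 = 1144845, q_3 = 49·518 + 47 = 25429 → 1144845/25429
APPEND 17: p_4 = 17·1144845 + 23321 = 19485686, q_4 = 17·25429 + 518 = 432811 → 19485686/432811
APPEND 27: p_5 = 27·19485686 + 1144845 = 527258367, q_5 = 27·432811 + 25429 = 11711326 → 527258367/11711326
APPEND 7: p_6 = 7·527258367 + 19485686 = 3710294255, q_6 = 7·11711326 + 432811 = 82412093 → 3710294255/82412093
APPEND 36: p_7 = 36·3710294255 + 527258367 = 134097851547, q_7 = 36·82412093 + 11711326 = 2978546674 → 134097851547/2978546674
APPEND 15: p_8 = 15·134097851547 + 3710294255 = 2015178067460, q_8 = 15·2978546674 + 82412093 = 44760612203 → 2015178067460/44760612203
APPEND 47: p_9 = 47·2015178067460 + 134097851547 = 94847467022167, q_9 = 47·44760612203 + 2978546674 = 2106727320215 → 94847467022167/2106727320215

45/1
23321/518
3710294255/82412093
134097851547/2978546674
2015178067460/44760612203
94847467022167/2106727320215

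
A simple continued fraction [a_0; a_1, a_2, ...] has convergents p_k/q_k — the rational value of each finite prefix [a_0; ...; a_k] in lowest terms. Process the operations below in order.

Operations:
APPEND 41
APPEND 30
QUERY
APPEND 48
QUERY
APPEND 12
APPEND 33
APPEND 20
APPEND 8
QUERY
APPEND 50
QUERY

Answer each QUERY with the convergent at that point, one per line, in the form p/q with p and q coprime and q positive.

APPEND 41: p_0 = 41·1 + 0 = 41, q_0 = 41·0 + 1 = 1 → 41/1
APPEND 30: p_1 = 30·41 + 1 = 1231, q_1 = 30·1 + 0 = 30 → 1231/30
APPEND 48: p_2 = 48·1231 + 41 = 59129, q_2 = 48·30 + 1 = 1441 → 59129/1441
APPEND 12: p_3 = 12·59129 + 1231 = 710779, q_3 = 12·1441 + 30 = 17322 → 710779/17322
APPEND 33: p_4 = 33·710779 + 59129 = 23514836, q_4 = 33·17322 + 1441 = 573067 → 23514836/573067
APPEND 20: p_5 = 20·23514836 + 710779 = 471007499, q_5 = 20·573067 + 17322 = 11478662 → 471007499/11478662
APPEND 8: p_6 = 8·471007499 + 23514836 = 3791574828, q_6 = 8·11478662 + 573067 = 92402363 → 3791574828/92402363
APPEND 50: p_7 = 50·3791574828 + 471007499 = 190049748899, q_7 = 50·92402363 + 11478662 = 4631596812 → 190049748899/4631596812

1231/30
59129/1441
3791574828/92402363
190049748899/4631596812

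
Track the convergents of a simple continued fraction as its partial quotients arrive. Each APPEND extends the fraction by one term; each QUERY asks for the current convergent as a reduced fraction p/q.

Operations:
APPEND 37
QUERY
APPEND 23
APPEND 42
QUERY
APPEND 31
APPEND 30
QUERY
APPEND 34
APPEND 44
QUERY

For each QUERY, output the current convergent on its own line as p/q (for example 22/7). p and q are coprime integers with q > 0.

37/1
35821/967
33374911/900967
50011139099/1350067599

APPEND 37: p_0 = 37·1 + 0 = 37, q_0 = 37·0 + 1 = 1 → 37/1
APPEND 23: p_1 = 23·37 + 1 = 852, q_1 = 23·1 + 0 = 23 → 852/23
APPEND 42: p_2 = 42·852 + 37 = 35821, q_2 = 42·23 + 1 = 967 → 35821/967
APPEND 31: p_3 = 31·35821 + 852 = 1111303, q_3 = 31·967 + 23 = 30000 → 1111303/30000
APPEND 30: p_4 = 30·1111303 + 35821 = 33374911, q_4 = 30·30000 + 967 = 900967 → 33374911/900967
APPEND 34: p_5 = 34·33374911 + 1111303 = 1135858277, q_5 = 34·900967 + 30000 = 30662878 → 1135858277/30662878
APPEND 44: p_6 = 44·1135858277 + 33374911 = 50011139099, q_6 = 44·30662878 + 900967 = 1350067599 → 50011139099/1350067599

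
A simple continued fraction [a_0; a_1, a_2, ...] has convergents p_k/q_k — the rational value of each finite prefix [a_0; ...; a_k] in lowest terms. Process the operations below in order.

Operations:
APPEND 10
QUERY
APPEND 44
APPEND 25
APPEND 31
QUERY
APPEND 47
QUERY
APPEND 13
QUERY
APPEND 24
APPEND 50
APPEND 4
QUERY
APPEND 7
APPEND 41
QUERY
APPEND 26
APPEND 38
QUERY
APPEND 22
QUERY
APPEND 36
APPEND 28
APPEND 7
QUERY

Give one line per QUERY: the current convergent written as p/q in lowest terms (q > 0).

APPEND 10: p_0 = 10·1 + 0 = 10, q_0 = 10·0 + 1 = 1 → 10/1
APPEND 44: p_1 = 44·10 + 1 = 441, q_1 = 44·1 + 0 = 44 → 441/44
APPEND 25: p_2 = 25·441 + 10 = 11035, q_2 = 25·44 + 1 = 1101 → 11035/1101
APPEND 31: p_3 = 31·11035 + 441 = 342526, q_3 = 31·1101 + 44 = 34175 → 342526/34175
APPEND 47: p_4 = 47·342526 + 11035 = 16109757, q_4 = 47·34175 + 1101 = 1607326 → 16109757/1607326
APPEND 13: p_5 = 13·16109757 + 342526 = 209769367, q_5 = 13·1607326 + 34175 = 20929413 → 209769367/20929413
APPEND 24: p_6 = 24·209769367 + 16109757 = 5050574565, q_6 = 24·20929413 + 1607326 = 503913238 → 5050574565/503913238
APPEND 50: p_7 = 50·5050574565 + 209769367 = 252738497617, q_7 = 50·503913238 + 20929413 = 25216591313 → 252738497617/25216591313
APPEND 4: p_8 = 4·252738497617 + 5050574565 = 1016004565033, q_8 = 4·25216591313 + 503913238 = 101370278490 → 1016004565033/101370278490
APPEND 7: p_9 = 7·1016004565033 + 252738497617 = 7364770452848, q_9 = 7·101370278490 + 25216591313 = 734808540743 → 7364770452848/734808540743
APPEND 41: p_10 = 41·7364770452848 + 1016004565033 = 302971593131801, q_10 = 41·734808540743 + 101370278490 = 30228520448953 → 302971593131801/30228520448953
APPEND 26: p_11 = 26·302971593131801 + 7364770452848 = 7884626191879674, q_11 = 26·30228520448953 + 734808540743 = 786676340213521 → 7884626191879674/786676340213521
APPEND 38: p_12 = 38·7884626191879674 + 302971593131801 = 299918766884559413, q_12 = 38·786676340213521 + 30228520448953 = 29923929448562751 → 299918766884559413/29923929448562751
APPEND 22: p_13 = 22·299918766884559413 + 7884626191879674 = 6606097497652186760, q_13 = 22·29923929448562751 + 786676340213521 = 659113124208594043 → 6606097497652186760/659113124208594043
APPEND 36: p_14 = 36·6606097497652186760 + 299918766884559413 = 238119428682363282773, q_14 = 36·659113124208594043 + 29923929448562751 = 23757996400957948299 → 238119428682363282773/23757996400957948299
APPEND 28: p_15 = 28·238119428682363282773 + 6606097497652186760 = 6673950100603824104404, q_15 = 28·23757996400957948299 + 659113124208594043 = 665883012351031146415 → 6673950100603824104404/665883012351031146415
APPEND 7: p_16 = 7·6673950100603824104404 + 238119428682363282773 = 46955770132909132013601, q_16 = 7·665883012351031146415 + 23757996400957948299 = 4684939082858175973204 → 46955770132909132013601/4684939082858175973204

10/1
342526/34175
16109757/1607326
209769367/20929413
1016004565033/101370278490
302971593131801/30228520448953
299918766884559413/29923929448562751
6606097497652186760/659113124208594043
46955770132909132013601/4684939082858175973204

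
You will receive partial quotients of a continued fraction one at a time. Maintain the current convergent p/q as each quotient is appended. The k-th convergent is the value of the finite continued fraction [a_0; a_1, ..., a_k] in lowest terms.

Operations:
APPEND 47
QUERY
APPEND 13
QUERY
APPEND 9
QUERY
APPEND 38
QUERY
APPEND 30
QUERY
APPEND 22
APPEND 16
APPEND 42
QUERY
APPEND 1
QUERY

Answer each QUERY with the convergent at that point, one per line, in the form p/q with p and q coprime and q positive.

47/1
612/13
5555/118
211702/4497
6356615/135028
94525494966/2007922225
96772767293/2055659061

APPEND 47: p_0 = 47·1 + 0 = 47, q_0 = 47·0 + 1 = 1 → 47/1
APPEND 13: p_1 = 13·47 + 1 = 612, q_1 = 13·1 + 0 = 13 → 612/13
APPEND 9: p_2 = 9·612 + 47 = 5555, q_2 = 9·13 + 1 = 118 → 5555/118
APPEND 38: p_3 = 38·5555 + 612 = 211702, q_3 = 38·118 + 13 = 4497 → 211702/4497
APPEND 30: p_4 = 30·211702 + 5555 = 6356615, q_4 = 30·4497 + 118 = 135028 → 6356615/135028
APPEND 22: p_5 = 22·6356615 + 211702 = 140057232, q_5 = 22·135028 + 4497 = 2975113 → 140057232/2975113
APPEND 16: p_6 = 16·140057232 + 6356615 = 2247272327, q_6 = 16·2975113 + 135028 = 47736836 → 2247272327/47736836
APPEND 42: p_7 = 42·2247272327 + 140057232 = 94525494966, q_7 = 42·47736836 + 2975113 = 2007922225 → 94525494966/2007922225
APPEND 1: p_8 = 1·94525494966 + 2247272327 = 96772767293, q_8 = 1·2007922225 + 47736836 = 2055659061 → 96772767293/2055659061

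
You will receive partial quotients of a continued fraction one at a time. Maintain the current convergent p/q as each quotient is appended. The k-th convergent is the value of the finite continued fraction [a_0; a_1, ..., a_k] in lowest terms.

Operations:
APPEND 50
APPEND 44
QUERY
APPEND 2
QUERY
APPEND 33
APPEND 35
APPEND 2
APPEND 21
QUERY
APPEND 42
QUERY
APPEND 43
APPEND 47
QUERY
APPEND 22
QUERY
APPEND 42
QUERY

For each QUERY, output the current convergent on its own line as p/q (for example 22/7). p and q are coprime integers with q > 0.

2201/44
4452/89
227743978/4552833
9575843287/191430815
19373059093280/387287091081
426619289057479/8528552081660
17937383199507398/358586474520801

APPEND 50: p_0 = 50·1 + 0 = 50, q_0 = 50·0 + 1 = 1 → 50/1
APPEND 44: p_1 = 44·50 + 1 = 2201, q_1 = 44·1 + 0 = 44 → 2201/44
APPEND 2: p_2 = 2·2201 + 50 = 4452, q_2 = 2·44 + 1 = 89 → 4452/89
APPEND 33: p_3 = 33·4452 + 2201 = 149117, q_3 = 33·89 + 44 = 2981 → 149117/2981
APPEND 35: p_4 = 35·149117 + 4452 = 5223547, q_4 = 35·2981 + 89 = 104424 → 5223547/104424
APPEND 2: p_5 = 2·5223547 + 149117 = 10596211, q_5 = 2·104424 + 2981 = 211829 → 10596211/211829
APPEND 21: p_6 = 21·10596211 + 5223547 = 227743978, q_6 = 21·211829 + 104424 = 4552833 → 227743978/4552833
APPEND 42: p_7 = 42·227743978 + 10596211 = 9575843287, q_7 = 42·4552833 + 211829 = 191430815 → 9575843287/191430815
APPEND 43: p_8 = 43·9575843287 + 227743978 = 411989005319, q_8 = 43·191430815 + 4552833 = 8236077878 → 411989005319/8236077878
APPEND 47: p_9 = 47·411989005319 + 9575843287 = 19373059093280, q_9 = 47·8236077878 + 191430815 = 387287091081 → 19373059093280/387287091081
APPEND 22: p_10 = 22·19373059093280 + 411989005319 = 426619289057479, q_10 = 22·387287091081 + 8236077878 = 8528552081660 → 426619289057479/8528552081660
APPEND 42: p_11 = 42·426619289057479 + 19373059093280 = 17937383199507398, q_11 = 42·8528552081660 + 387287091081 = 358586474520801 → 17937383199507398/358586474520801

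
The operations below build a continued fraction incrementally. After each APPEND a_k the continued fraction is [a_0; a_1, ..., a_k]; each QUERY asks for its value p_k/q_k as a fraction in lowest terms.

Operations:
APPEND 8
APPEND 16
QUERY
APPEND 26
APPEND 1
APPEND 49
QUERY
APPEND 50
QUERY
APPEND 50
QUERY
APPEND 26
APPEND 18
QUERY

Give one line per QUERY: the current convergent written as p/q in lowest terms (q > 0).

129/16
174421/21634
8724541/1082133
436401471/54128284
204829331637/25405643590

APPEND 8: p_0 = 8·1 + 0 = 8, q_0 = 8·0 + 1 = 1 → 8/1
APPEND 16: p_1 = 16·8 + 1 = 129, q_1 = 16·1 + 0 = 16 → 129/16
APPEND 26: p_2 = 26·129 + 8 = 3362, q_2 = 26·16 + 1 = 417 → 3362/417
APPEND 1: p_3 = 1·3362 + 129 = 3491, q_3 = 1·417 + 16 = 433 → 3491/433
APPEND 49: p_4 = 49·3491 + 3362 = 174421, q_4 = 49·433 + 417 = 21634 → 174421/21634
APPEND 50: p_5 = 50·174421 + 3491 = 8724541, q_5 = 50·21634 + 433 = 1082133 → 8724541/1082133
APPEND 50: p_6 = 50·8724541 + 174421 = 436401471, q_6 = 50·1082133 + 21634 = 54128284 → 436401471/54128284
APPEND 26: p_7 = 26·436401471 + 8724541 = 11355162787, q_7 = 26·54128284 + 1082133 = 1408417517 → 11355162787/1408417517
APPEND 18: p_8 = 18·11355162787 + 436401471 = 204829331637, q_8 = 18·1408417517 + 54128284 = 25405643590 → 204829331637/25405643590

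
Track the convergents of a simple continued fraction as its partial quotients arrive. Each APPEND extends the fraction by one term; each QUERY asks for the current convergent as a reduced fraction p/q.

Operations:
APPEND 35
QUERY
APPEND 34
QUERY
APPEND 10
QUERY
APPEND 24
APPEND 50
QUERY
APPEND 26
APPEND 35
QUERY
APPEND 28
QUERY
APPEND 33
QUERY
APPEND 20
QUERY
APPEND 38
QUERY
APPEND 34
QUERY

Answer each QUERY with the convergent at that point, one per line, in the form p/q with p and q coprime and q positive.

APPEND 35: p_0 = 35·1 + 0 = 35, q_0 = 35·0 + 1 = 1 → 35/1
APPEND 34: p_1 = 34·35 + 1 = 1191, q_1 = 34·1 + 0 = 34 → 1191/34
APPEND 10: p_2 = 10·1191 + 35 = 11945, q_2 = 10·34 + 1 = 341 → 11945/341
APPEND 24: p_3 = 24·11945 + 1191 = 287871, q_3 = 24·341 + 34 = 8218 → 287871/8218
APPEND 50: p_4 = 50·287871 + 11945 = 14405495, q_4 = 50·8218 + 341 = 411241 → 14405495/411241
APPEND 26: p_5 = 26·14405495 + 287871 = 374830741, q_5 = 26·411241 + 8218 = 10700484 → 374830741/10700484
APPEND 35: p_6 = 35·374830741 + 14405495 = 13133481430, q_6 = 35·10700484 + 411241 = 374928181 → 13133481430/374928181
APPEND 28: p_7 = 28·13133481430 + 374830741 = 368112310781, q_7 = 28·374928181 + 10700484 = 10508689552 → 368112310781/10508689552
APPEND 33: p_8 = 33·368112310781 + 13133481430 = 12160839737203, q_8 = 33·10508689552 + 374928181 = 347161683397 → 12160839737203/347161683397
APPEND 20: p_9 = 20·12160839737203 + 368112310781 = 243584907054841, q_9 = 20·347161683397 + 10508689552 = 6953742357492 → 243584907054841/6953742357492
APPEND 38: p_10 = 38·243584907054841 + 12160839737203 = 9268387307821161, q_10 = 38·6953742357492 + 347161683397 = 264589371268093 → 9268387307821161/264589371268093
APPEND 34: p_11 = 34·9268387307821161 + 243584907054841 = 315368753372974315, q_11 = 34·264589371268093 + 6953742357492 = 9002992365472654 → 315368753372974315/9002992365472654

35/1
1191/34
11945/341
14405495/411241
13133481430/374928181
368112310781/10508689552
12160839737203/347161683397
243584907054841/6953742357492
9268387307821161/264589371268093
315368753372974315/9002992365472654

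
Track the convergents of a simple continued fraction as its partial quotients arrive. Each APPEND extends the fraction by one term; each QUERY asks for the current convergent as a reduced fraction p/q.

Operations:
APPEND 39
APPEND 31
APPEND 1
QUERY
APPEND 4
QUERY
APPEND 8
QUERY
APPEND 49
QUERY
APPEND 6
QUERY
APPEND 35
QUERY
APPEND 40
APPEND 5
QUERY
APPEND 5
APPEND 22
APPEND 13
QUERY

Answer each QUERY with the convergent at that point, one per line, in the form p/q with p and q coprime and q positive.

1249/32
6206/159
50897/1304
2500159/64055
15051851/385634
529314944/13561245
106467562999/2727738415
160245886660909/4105558994478

APPEND 39: p_0 = 39·1 + 0 = 39, q_0 = 39·0 + 1 = 1 → 39/1
APPEND 31: p_1 = 31·39 + 1 = 1210, q_1 = 31·1 + 0 = 31 → 1210/31
APPEND 1: p_2 = 1·1210 + 39 = 1249, q_2 = 1·31 + 1 = 32 → 1249/32
APPEND 4: p_3 = 4·1249 + 1210 = 6206, q_3 = 4·32 + 31 = 159 → 6206/159
APPEND 8: p_4 = 8·6206 + 1249 = 50897, q_4 = 8·159 + 32 = 1304 → 50897/1304
APPEND 49: p_5 = 49·50897 + 6206 = 2500159, q_5 = 49·1304 + 159 = 64055 → 2500159/64055
APPEND 6: p_6 = 6·2500159 + 50897 = 15051851, q_6 = 6·64055 + 1304 = 385634 → 15051851/385634
APPEND 35: p_7 = 35·15051851 + 2500159 = 529314944, q_7 = 35·385634 + 64055 = 13561245 → 529314944/13561245
APPEND 40: p_8 = 40·529314944 + 15051851 = 21187649611, q_8 = 40·13561245 + 385634 = 542835434 → 21187649611/542835434
APPEND 5: p_9 = 5·21187649611 + 529314944 = 106467562999, q_9 = 5·542835434 + 13561245 = 2727738415 → 106467562999/2727738415
APPEND 5: p_10 = 5·106467562999 + 21187649611 = 553525464606, q_10 = 5·2727738415 + 542835434 = 14181527509 → 553525464606/14181527509
APPEND 22: p_11 = 22·553525464606 + 106467562999 = 12284027784331, q_11 = 22·14181527509 + 2727738415 = 314721343613 → 12284027784331/314721343613
APPEND 13: p_12 = 13·12284027784331 + 553525464606 = 160245886660909, q_12 = 13·314721343613 + 14181527509 = 4105558994478 → 160245886660909/4105558994478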